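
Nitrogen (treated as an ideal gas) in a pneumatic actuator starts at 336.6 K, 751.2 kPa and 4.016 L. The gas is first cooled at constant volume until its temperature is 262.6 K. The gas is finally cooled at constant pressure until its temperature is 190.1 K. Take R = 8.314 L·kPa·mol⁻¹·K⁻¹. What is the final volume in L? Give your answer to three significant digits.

Isochoric, so P/T is constant: V₂ = V₁; P₂ = P₁·(T₂/T₁) = 586.1 kPa.
P constant ⇒ V ∝ T: P₃ = P₂; V₃ = V₂·(T₃/T₂) = 2.907 L.

V₃ ≈ 2.91 L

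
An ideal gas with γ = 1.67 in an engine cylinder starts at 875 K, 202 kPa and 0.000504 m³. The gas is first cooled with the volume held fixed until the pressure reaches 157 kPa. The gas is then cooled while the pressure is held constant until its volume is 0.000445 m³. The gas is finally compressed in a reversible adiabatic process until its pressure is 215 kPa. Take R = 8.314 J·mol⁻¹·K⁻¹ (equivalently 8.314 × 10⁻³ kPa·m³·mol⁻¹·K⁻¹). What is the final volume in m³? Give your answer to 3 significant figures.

V constant ⇒ P ∝ T: V₂ = V₁; T₂ = T₁·(P₂/P₁) = 680.1 K.
Isobaric, so V/T is constant: P₃ = P₂; T₃ = T₂·(V₃/V₂) = 600.5 K.
Adiabatic (γ = 1.67), T V^(γ−1) and P V^γ constant: T₄ = T₃·(P₄/P₃)^((γ−1)/γ) = 681.2 K; V₄ = V₃·(P₃/P₄)^(1/γ) = 0.0003686 m³.

V₄ ≈ 0.000369 m³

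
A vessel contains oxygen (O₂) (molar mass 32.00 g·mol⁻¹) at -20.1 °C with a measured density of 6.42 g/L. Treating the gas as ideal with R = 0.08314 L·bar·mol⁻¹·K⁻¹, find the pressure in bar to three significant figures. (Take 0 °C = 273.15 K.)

ρ = PM/(RT) ⇒ P = ρRT/M = (6.42 × 0.08314 × 253.0) / 32.00

P ≈ 4.22 bar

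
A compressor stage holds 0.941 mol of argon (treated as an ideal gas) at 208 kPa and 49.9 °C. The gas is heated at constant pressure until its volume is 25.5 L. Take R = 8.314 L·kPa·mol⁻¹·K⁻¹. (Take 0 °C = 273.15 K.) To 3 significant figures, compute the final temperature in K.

Convert: T₁ = 323.0 K.
From PV = nRT: V₁ = nRT₁/P₁ = 12.15 L.
Isobaric, so V/T is constant: P₂ = P₁; T₂ = T₁·(V₂/V₁) = 678.0 K.

T₂ ≈ 678 K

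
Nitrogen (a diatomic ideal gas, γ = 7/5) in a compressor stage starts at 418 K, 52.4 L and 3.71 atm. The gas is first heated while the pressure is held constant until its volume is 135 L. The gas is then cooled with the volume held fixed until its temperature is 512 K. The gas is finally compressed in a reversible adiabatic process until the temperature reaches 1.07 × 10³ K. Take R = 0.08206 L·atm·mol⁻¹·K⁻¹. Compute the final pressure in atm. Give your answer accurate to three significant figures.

P constant ⇒ V ∝ T: P₂ = P₁; T₂ = T₁·(V₂/V₁) = 1077 K.
Isochoric, so P/T is constant: V₃ = V₂; P₃ = P₂·(T₃/T₂) = 1.764 atm.
Reversible adiabatic, γ = 7/5: P₄ = P₃·(T₄/T₃)^(γ/(γ−1)) = 23.27 atm; V₄ = V₃·(T₃/T₄)^(1/(γ−1)) = 21.38 L.

P₄ ≈ 23.3 atm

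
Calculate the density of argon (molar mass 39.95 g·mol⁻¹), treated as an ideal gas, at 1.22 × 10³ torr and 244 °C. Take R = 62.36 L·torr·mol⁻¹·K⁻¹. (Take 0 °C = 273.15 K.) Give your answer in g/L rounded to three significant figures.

ρ ≈ 1.51 g/L

ρ = PM/(RT) = (1.22e+03 × 39.95) / (62.36 × 517.1)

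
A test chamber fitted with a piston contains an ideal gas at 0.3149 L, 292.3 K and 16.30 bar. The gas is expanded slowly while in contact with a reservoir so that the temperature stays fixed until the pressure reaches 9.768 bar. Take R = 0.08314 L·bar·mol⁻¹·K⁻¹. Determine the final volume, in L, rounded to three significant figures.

V₂ ≈ 0.525 L

T constant ⇒ Boyle's law P V = const: T₂ = T₁; V₂ = V₁·(P₁/P₂) = 0.5255 L.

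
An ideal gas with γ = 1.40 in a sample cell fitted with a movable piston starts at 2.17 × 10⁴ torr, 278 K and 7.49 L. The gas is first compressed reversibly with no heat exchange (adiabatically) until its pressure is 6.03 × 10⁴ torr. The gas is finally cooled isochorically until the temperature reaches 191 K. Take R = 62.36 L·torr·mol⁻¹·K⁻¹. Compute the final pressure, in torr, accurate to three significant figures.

P₃ ≈ 3.09e+04 torr

Adiabatic (γ = 1.40), T V^(γ−1) and P V^γ constant: T₂ = T₁·(P₂/P₁)^((γ−1)/γ) = 372.3 K; V₂ = V₁·(P₁/P₂)^(1/γ) = 3.609 L.
V constant ⇒ P ∝ T: V₃ = V₂; P₃ = P₂·(T₃/T₂) = 3.094e+04 torr.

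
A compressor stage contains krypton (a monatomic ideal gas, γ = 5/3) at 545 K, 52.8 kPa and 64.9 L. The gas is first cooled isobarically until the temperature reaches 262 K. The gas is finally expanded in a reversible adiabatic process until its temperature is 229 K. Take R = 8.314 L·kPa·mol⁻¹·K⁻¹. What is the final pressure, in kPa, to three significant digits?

P₃ ≈ 37.7 kPa

Isobaric, so V/T is constant: P₂ = P₁; V₂ = V₁·(T₂/T₁) = 31.20 L.
Adiabatic (γ = 5/3), T V^(γ−1) and P V^γ constant: P₃ = P₂·(T₃/T₂)^(γ/(γ−1)) = 37.71 kPa; V₃ = V₂·(T₂/T₃)^(1/(γ−1)) = 38.18 L.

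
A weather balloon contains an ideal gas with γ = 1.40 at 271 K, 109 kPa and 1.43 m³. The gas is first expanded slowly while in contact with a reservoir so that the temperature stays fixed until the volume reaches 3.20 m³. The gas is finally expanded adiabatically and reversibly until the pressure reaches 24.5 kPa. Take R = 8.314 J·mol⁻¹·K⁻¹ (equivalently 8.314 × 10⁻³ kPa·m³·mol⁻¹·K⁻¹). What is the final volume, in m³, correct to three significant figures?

V₃ ≈ 5.23 m³

T constant ⇒ Boyle's law P V = const: T₂ = T₁; P₂ = P₁·(V₁/V₂) = 48.71 kPa.
Reversible adiabatic, γ = 1.40: T₃ = T₂·(P₃/P₂)^((γ−1)/γ) = 222.7 K; V₃ = V₂·(P₂/P₃)^(1/γ) = 5.228 m³.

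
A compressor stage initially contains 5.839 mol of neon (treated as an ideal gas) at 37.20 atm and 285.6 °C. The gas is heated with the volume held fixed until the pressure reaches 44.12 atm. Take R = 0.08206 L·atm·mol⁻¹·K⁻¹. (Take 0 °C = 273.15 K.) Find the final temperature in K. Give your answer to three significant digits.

T₂ ≈ 663 K

Convert: T₁ = 558.8 K.
From PV = nRT: V₁ = nRT₁/P₁ = 7.197 L.
V constant ⇒ P ∝ T: V₂ = V₁; T₂ = T₁·(P₂/P₁) = 662.7 K.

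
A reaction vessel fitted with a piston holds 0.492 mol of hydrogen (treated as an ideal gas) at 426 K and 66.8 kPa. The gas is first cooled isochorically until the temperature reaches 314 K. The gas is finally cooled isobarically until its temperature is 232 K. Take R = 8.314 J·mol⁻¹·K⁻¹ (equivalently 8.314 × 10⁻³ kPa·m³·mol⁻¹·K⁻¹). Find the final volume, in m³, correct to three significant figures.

From PV = nRT: V₁ = nRT₁/P₁ = 0.02609 m³.
Isochoric, so P/T is constant: V₂ = V₁; P₂ = P₁·(T₂/T₁) = 49.24 kPa.
Isobaric, so V/T is constant: P₃ = P₂; V₃ = V₂·(T₃/T₂) = 0.01927 m³.

V₃ ≈ 0.0193 m³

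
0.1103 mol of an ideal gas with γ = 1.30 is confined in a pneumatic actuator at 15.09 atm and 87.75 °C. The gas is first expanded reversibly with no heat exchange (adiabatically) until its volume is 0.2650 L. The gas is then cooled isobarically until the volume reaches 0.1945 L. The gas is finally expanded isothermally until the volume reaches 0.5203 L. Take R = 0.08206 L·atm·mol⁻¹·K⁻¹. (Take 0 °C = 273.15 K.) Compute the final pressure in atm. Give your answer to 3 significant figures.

P₄ ≈ 4.34 atm

Convert: T₁ = 360.9 K.
From PV = nRT: V₁ = nRT₁/P₁ = 0.2165 L.
Adiabatic (γ = 1.30), T V^(γ−1) and P V^γ constant: T₂ = T₁·(V₁/V₂)^(γ−1) = 339.7 K; P₂ = P₁·(V₁/V₂)^γ = 11.60 atm.
Isobaric, so V/T is constant: P₃ = P₂; T₃ = T₂·(V₃/V₂) = 249.3 K.
Isothermal, so P V is constant: T₄ = T₃; P₄ = P₃·(V₃/V₄) = 4.337 atm.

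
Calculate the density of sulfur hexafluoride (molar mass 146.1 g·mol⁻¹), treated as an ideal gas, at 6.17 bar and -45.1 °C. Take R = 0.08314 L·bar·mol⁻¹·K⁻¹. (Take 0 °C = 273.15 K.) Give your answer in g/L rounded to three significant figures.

ρ = PM/(RT) = (6.17 × 146.1) / (0.08314 × 228.0)

ρ ≈ 47.5 g/L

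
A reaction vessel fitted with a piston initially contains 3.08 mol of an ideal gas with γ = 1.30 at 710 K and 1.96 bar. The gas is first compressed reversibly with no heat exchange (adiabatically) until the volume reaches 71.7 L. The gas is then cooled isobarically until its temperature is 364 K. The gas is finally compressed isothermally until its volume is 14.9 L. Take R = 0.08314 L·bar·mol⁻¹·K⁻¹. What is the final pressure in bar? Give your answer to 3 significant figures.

From PV = nRT: V₁ = nRT₁/P₁ = 92.76 L.
Reversible adiabatic, γ = 1.30: T₂ = T₁·(V₁/V₂)^(γ−1) = 767.0 K; P₂ = P₁·(V₁/V₂)^γ = 2.739 bar.
Isobaric, so V/T is constant: P₃ = P₂; V₃ = V₂·(T₃/T₂) = 34.03 L.
T constant ⇒ Boyle's law P V = const: T₄ = T₃; P₄ = P₃·(V₃/V₄) = 6.256 bar.

P₄ ≈ 6.26 bar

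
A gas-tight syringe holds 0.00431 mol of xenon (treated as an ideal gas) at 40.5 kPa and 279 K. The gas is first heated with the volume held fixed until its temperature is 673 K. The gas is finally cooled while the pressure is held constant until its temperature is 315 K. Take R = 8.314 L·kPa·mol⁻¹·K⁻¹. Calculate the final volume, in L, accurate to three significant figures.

V₃ ≈ 0.116 L

From PV = nRT: V₁ = nRT₁/P₁ = 0.2469 L.
Isochoric, so P/T is constant: V₂ = V₁; P₂ = P₁·(T₂/T₁) = 97.69 kPa.
Isobaric, so V/T is constant: P₃ = P₂; V₃ = V₂·(T₃/T₂) = 0.1155 L.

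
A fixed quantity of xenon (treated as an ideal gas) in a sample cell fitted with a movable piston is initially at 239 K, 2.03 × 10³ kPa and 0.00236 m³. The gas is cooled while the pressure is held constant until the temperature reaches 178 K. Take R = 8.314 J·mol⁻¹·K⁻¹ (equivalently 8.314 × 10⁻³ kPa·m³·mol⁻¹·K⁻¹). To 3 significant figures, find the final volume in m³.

V₂ ≈ 0.00176 m³

Isobaric, so V/T is constant: P₂ = P₁; V₂ = V₁·(T₂/T₁) = 0.001758 m³.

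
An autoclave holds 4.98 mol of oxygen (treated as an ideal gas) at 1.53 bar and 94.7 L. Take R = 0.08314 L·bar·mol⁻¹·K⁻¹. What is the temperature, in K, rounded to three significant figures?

PV = nRT ⇒ T = PV/(nR) = (1.53 × 94.7) / (4.98 × 0.08314)

T ≈ 350 K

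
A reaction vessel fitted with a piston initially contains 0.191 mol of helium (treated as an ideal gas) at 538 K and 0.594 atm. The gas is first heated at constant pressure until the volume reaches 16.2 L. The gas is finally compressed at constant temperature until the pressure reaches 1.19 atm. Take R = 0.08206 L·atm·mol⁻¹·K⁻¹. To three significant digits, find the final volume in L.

From PV = nRT: V₁ = nRT₁/P₁ = 14.20 L.
Isobaric, so V/T is constant: P₂ = P₁; T₂ = T₁·(V₂/V₁) = 614.0 K.
Isothermal, so P V is constant: T₃ = T₂; V₃ = V₂·(P₂/P₃) = 8.086 L.

V₃ ≈ 8.09 L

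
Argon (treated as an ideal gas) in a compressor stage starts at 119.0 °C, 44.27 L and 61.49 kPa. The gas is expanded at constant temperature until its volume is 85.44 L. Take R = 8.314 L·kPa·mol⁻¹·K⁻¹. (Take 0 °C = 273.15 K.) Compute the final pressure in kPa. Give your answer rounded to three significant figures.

P₂ ≈ 31.9 kPa

Convert: T₁ = 392.1 K.
T constant ⇒ Boyle's law P V = const: T₂ = T₁; P₂ = P₁·(V₁/V₂) = 31.86 kPa.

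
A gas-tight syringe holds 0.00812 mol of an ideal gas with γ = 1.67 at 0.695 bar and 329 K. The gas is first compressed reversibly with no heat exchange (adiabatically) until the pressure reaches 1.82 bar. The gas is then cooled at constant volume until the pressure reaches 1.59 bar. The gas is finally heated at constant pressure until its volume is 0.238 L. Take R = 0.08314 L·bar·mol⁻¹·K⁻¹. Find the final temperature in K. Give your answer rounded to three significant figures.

T₄ ≈ 561 K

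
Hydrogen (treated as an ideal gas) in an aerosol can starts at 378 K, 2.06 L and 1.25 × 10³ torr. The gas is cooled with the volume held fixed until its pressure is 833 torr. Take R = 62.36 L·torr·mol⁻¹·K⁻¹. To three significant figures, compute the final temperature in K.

Isochoric, so P/T is constant: V₂ = V₁; T₂ = T₁·(P₂/P₁) = 251.9 K.

T₂ ≈ 252 K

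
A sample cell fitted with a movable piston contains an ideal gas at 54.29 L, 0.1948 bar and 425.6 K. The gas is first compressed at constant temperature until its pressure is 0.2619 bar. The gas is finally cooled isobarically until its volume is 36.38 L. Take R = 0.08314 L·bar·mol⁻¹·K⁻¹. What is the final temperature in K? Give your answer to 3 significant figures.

T₃ ≈ 383 K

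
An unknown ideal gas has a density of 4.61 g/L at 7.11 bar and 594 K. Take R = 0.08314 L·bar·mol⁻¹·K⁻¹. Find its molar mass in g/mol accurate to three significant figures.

ρ = PM/(RT) ⇒ M = ρRT/P = (4.61 × 0.08314 × 594.0) / 7.11

M ≈ 32.0 g/mol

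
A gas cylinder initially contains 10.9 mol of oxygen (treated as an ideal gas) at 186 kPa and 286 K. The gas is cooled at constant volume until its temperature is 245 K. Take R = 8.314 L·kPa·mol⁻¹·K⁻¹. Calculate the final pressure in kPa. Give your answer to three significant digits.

From PV = nRT: V₁ = nRT₁/P₁ = 139.3 L.
Isochoric, so P/T is constant: V₂ = V₁; P₂ = P₁·(T₂/T₁) = 159.3 kPa.

P₂ ≈ 159 kPa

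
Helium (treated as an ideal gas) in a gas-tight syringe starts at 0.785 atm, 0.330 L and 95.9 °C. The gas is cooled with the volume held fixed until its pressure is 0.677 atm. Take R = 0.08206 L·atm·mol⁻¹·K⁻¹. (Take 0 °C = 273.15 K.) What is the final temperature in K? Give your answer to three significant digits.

Convert: T₁ = 369.0 K.
Isochoric, so P/T is constant: V₂ = V₁; T₂ = T₁·(P₂/P₁) = 318.3 K.

T₂ ≈ 318 K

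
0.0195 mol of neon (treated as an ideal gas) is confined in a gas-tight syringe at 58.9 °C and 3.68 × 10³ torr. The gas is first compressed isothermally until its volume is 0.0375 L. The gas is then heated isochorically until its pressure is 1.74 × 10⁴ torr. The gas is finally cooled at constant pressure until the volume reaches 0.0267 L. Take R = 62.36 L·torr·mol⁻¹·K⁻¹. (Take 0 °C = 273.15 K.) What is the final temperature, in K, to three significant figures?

T₄ ≈ 382 K

Convert: T₁ = 332.0 K.
From PV = nRT: V₁ = nRT₁/P₁ = 0.1097 L.
Isothermal, so P V is constant: T₂ = T₁; P₂ = P₁·(V₁/V₂) = 1.077e+04 torr.
Isochoric, so P/T is constant: V₃ = V₂; T₃ = T₂·(P₃/P₂) = 536.6 K.
P constant ⇒ V ∝ T: P₄ = P₃; T₄ = T₃·(V₄/V₃) = 382.0 K.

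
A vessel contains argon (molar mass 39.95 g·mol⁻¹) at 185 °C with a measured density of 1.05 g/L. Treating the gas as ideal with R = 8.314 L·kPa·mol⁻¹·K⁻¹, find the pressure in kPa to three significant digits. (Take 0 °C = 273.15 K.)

ρ = PM/(RT) ⇒ P = ρRT/M = (1.05 × 8.314 × 458.1) / 39.95

P ≈ 100 kPa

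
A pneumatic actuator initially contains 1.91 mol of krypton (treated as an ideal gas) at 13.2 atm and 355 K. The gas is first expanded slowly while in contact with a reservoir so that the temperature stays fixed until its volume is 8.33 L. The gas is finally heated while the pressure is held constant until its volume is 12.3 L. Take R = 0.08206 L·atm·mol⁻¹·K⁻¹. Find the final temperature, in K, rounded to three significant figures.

From PV = nRT: V₁ = nRT₁/P₁ = 4.215 L.
Isothermal, so P V is constant: T₂ = T₁; P₂ = P₁·(V₁/V₂) = 6.680 atm.
Isobaric, so V/T is constant: P₃ = P₂; T₃ = T₂·(V₃/V₂) = 524.2 K.

T₃ ≈ 524 K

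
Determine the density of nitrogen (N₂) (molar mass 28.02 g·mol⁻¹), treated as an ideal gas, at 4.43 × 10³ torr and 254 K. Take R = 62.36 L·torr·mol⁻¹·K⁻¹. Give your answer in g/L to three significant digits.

ρ ≈ 7.84 g/L

ρ = PM/(RT) = (4.43e+03 × 28.02) / (62.36 × 254.0)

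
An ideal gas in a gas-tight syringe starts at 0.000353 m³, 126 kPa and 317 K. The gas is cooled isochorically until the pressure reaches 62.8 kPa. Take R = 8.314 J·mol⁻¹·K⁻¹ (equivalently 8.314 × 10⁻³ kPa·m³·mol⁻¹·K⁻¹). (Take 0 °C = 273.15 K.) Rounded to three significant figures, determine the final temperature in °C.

T₂ ≈ -115 °C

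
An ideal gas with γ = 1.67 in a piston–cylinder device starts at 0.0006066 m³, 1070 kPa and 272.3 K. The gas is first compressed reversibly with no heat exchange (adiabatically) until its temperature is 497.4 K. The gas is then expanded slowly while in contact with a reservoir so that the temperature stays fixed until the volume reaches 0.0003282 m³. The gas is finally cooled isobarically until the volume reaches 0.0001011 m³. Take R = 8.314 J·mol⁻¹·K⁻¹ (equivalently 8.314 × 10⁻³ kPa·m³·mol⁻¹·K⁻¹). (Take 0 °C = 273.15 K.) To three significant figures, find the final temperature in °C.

T₄ ≈ -120 °C

Adiabatic (γ = 1.67), T V^(γ−1) and P V^γ constant: P₂ = P₁·(T₂/T₁)^(γ/(γ−1)) = 4804 kPa; V₂ = V₁·(T₁/T₂)^(1/(γ−1)) = 0.0002468 m³.
Isothermal, so P V is constant: T₃ = T₂; P₃ = P₂·(V₂/V₃) = 3612 kPa.
P constant ⇒ V ∝ T: P₄ = P₃; T₄ = T₃·(V₄/V₃) = 153.2 K.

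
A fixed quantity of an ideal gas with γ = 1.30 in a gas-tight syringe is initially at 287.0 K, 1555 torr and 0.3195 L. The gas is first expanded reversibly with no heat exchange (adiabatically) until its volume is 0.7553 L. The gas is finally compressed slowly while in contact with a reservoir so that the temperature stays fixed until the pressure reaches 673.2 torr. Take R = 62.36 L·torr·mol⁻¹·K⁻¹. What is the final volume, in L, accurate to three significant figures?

Adiabatic (γ = 1.30), T V^(γ−1) and P V^γ constant: T₂ = T₁·(V₁/V₂)^(γ−1) = 221.7 K; P₂ = P₁·(V₁/V₂)^γ = 508.1 torr.
Isothermal, so P V is constant: T₃ = T₂; V₃ = V₂·(P₂/P₃) = 0.5701 L.

V₃ ≈ 0.570 L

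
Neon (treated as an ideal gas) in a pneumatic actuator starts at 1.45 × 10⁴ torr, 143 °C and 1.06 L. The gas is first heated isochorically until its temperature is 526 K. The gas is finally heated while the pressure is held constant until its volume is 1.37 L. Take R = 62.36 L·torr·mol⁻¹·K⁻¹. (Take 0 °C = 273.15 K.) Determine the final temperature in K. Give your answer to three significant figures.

Convert: T₁ = 416.1 K.
V constant ⇒ P ∝ T: V₂ = V₁; P₂ = P₁·(T₂/T₁) = 1.833e+04 torr.
P constant ⇒ V ∝ T: P₃ = P₂; T₃ = T₂·(V₃/V₂) = 679.8 K.

T₃ ≈ 680 K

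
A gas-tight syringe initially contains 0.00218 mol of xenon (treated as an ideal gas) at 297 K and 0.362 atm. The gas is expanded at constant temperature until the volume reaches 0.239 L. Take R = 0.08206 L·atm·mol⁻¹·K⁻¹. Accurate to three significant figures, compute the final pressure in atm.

P₂ ≈ 0.222 atm

From PV = nRT: V₁ = nRT₁/P₁ = 0.1468 L.
T constant ⇒ Boyle's law P V = const: T₂ = T₁; P₂ = P₁·(V₁/V₂) = 0.2223 atm.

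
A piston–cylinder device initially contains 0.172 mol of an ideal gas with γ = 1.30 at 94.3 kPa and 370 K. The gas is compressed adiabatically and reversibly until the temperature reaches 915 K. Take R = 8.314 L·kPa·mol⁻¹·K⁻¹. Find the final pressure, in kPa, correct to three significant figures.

From PV = nRT: V₁ = nRT₁/P₁ = 5.611 L.
Adiabatic (γ = 1.30), T V^(γ−1) and P V^γ constant: P₂ = P₁·(T₂/T₁)^(γ/(γ−1)) = 4769 kPa; V₂ = V₁·(T₁/T₂)^(1/(γ−1)) = 0.2743 L.

P₂ ≈ 4.77e+03 kPa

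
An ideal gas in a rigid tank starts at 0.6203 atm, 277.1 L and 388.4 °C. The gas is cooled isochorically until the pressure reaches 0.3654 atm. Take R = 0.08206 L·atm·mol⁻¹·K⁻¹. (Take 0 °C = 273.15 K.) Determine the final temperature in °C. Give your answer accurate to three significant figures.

T₂ ≈ 117 °C

Convert: T₁ = 661.5 K.
V constant ⇒ P ∝ T: V₂ = V₁; T₂ = T₁·(P₂/P₁) = 389.7 K.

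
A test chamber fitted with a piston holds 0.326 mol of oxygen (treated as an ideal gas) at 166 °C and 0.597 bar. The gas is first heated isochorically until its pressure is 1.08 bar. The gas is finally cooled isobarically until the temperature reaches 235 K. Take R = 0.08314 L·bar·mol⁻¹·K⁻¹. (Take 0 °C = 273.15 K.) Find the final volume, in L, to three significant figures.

V₃ ≈ 5.90 L

Convert: T₁ = 439.1 K.
From PV = nRT: V₁ = nRT₁/P₁ = 19.94 L.
Isochoric, so P/T is constant: V₂ = V₁; T₂ = T₁·(P₂/P₁) = 794.4 K.
P constant ⇒ V ∝ T: P₃ = P₂; V₃ = V₂·(T₃/T₂) = 5.898 L.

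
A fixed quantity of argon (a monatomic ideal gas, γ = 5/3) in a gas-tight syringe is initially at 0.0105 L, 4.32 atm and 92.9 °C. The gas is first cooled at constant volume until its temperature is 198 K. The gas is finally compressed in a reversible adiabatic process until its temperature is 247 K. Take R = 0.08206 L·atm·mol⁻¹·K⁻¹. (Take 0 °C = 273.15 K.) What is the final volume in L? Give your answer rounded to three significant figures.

Convert: T₁ = 366.0 K.
V constant ⇒ P ∝ T: V₂ = V₁; P₂ = P₁·(T₂/T₁) = 2.337 atm.
Adiabatic (γ = 5/3), T V^(γ−1) and P V^γ constant: P₃ = P₂·(T₃/T₂)^(γ/(γ−1)) = 4.062 atm; V₃ = V₂·(T₂/T₃)^(1/(γ−1)) = 0.007536 L.

V₃ ≈ 0.00754 L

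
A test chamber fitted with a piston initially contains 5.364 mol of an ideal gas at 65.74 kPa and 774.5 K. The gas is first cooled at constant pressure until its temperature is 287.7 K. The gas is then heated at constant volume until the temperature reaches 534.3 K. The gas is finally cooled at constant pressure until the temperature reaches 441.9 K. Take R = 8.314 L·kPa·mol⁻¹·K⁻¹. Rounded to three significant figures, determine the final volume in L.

From PV = nRT: V₁ = nRT₁/P₁ = 525.4 L.
P constant ⇒ V ∝ T: P₂ = P₁; V₂ = V₁·(T₂/T₁) = 195.2 L.
Isochoric, so P/T is constant: V₃ = V₂; P₃ = P₂·(T₃/T₂) = 122.1 kPa.
Isobaric, so V/T is constant: P₄ = P₃; V₄ = V₃·(T₄/T₃) = 161.4 L.

V₄ ≈ 161 L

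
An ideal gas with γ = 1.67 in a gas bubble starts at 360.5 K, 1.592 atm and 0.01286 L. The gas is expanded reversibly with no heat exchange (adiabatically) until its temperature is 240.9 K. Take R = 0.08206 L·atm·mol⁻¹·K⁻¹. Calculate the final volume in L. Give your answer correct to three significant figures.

V₂ ≈ 0.0235 L

Reversible adiabatic, γ = 1.67: P₂ = P₁·(T₂/T₁)^(γ/(γ−1)) = 0.5829 atm; V₂ = V₁·(T₁/T₂)^(1/(γ−1)) = 0.02347 L.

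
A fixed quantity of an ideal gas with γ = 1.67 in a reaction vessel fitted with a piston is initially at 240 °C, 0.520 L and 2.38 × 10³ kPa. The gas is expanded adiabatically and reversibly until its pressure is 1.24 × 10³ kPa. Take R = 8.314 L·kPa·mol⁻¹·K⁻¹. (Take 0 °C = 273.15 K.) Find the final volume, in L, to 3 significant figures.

V₂ ≈ 0.768 L

Convert: T₁ = 513.1 K.
Reversible adiabatic, γ = 1.67: T₂ = T₁·(P₂/P₁)^((γ−1)/γ) = 395.0 K; V₂ = V₁·(P₁/P₂)^(1/γ) = 0.7683 L.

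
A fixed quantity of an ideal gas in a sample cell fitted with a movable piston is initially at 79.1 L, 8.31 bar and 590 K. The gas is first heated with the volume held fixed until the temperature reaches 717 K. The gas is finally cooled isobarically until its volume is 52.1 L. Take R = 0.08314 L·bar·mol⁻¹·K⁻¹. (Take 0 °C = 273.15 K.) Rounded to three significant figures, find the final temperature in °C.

T₃ ≈ 199 °C

Isochoric, so P/T is constant: V₂ = V₁; P₂ = P₁·(T₂/T₁) = 10.10 bar.
Isobaric, so V/T is constant: P₃ = P₂; T₃ = T₂·(V₃/V₂) = 472.3 K.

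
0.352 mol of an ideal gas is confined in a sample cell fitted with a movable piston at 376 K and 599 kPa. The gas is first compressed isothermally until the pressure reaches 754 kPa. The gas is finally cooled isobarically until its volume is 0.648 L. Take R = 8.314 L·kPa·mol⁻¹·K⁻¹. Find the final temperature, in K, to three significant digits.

From PV = nRT: V₁ = nRT₁/P₁ = 1.837 L.
T constant ⇒ Boyle's law P V = const: T₂ = T₁; V₂ = V₁·(P₁/P₂) = 1.459 L.
Isobaric, so V/T is constant: P₃ = P₂; T₃ = T₂·(V₃/V₂) = 167.0 K.

T₃ ≈ 167 K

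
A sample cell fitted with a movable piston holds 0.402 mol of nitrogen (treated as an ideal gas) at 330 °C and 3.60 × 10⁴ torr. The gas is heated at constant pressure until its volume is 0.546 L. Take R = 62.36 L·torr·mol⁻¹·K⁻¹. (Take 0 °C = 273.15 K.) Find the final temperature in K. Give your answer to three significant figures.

T₂ ≈ 784 K

Convert: T₁ = 603.1 K.
From PV = nRT: V₁ = nRT₁/P₁ = 0.4200 L.
Isobaric, so V/T is constant: P₂ = P₁; T₂ = T₁·(V₂/V₁) = 784.1 K.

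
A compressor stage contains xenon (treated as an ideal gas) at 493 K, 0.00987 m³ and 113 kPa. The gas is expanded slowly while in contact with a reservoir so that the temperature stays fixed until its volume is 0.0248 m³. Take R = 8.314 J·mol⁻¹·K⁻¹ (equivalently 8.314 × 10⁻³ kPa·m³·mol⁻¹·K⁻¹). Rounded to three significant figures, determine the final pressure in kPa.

P₂ ≈ 45.0 kPa

Isothermal, so P V is constant: T₂ = T₁; P₂ = P₁·(V₁/V₂) = 44.97 kPa.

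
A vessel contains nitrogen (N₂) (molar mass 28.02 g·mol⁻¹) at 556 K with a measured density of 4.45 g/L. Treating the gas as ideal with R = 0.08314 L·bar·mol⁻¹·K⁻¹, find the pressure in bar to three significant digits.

P ≈ 7.34 bar

ρ = PM/(RT) ⇒ P = ρRT/M = (4.45 × 0.08314 × 556.0) / 28.02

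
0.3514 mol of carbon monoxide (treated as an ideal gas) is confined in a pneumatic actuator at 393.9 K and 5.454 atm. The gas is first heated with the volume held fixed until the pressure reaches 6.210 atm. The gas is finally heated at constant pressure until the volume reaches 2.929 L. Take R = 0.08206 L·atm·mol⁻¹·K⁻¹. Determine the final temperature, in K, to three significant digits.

From PV = nRT: V₁ = nRT₁/P₁ = 2.083 L.
Isochoric, so P/T is constant: V₂ = V₁; T₂ = T₁·(P₂/P₁) = 448.5 K.
Isobaric, so V/T is constant: P₃ = P₂; T₃ = T₂·(V₃/V₂) = 630.8 K.

T₃ ≈ 631 K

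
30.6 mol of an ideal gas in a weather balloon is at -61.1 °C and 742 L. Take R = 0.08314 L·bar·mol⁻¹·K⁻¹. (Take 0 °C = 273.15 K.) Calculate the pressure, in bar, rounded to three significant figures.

P ≈ 0.727 bar

Convert: T = 212.05 K.
PV = nRT ⇒ P = nRT/V = (30.6 × 0.08314 × 212.05) / 742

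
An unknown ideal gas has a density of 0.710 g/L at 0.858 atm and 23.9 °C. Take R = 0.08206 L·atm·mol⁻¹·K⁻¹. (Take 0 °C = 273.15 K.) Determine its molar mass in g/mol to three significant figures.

ρ = PM/(RT) ⇒ M = ρRT/P = (0.710 × 0.08206 × 297.0) / 0.858

M ≈ 20.2 g/mol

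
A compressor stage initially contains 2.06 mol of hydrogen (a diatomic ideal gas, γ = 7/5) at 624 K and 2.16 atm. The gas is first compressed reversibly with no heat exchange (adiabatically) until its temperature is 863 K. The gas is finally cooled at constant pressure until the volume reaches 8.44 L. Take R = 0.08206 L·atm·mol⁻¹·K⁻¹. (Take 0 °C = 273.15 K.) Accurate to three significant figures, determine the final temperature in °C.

T₃ ≈ 62.3 °C

From PV = nRT: V₁ = nRT₁/P₁ = 48.83 L.
Reversible adiabatic, γ = 7/5: P₂ = P₁·(T₂/T₁)^(γ/(γ−1)) = 6.720 atm; V₂ = V₁·(T₁/T₂)^(1/(γ−1)) = 21.71 L.
Isobaric, so V/T is constant: P₃ = P₂; T₃ = T₂·(V₃/V₂) = 335.5 K.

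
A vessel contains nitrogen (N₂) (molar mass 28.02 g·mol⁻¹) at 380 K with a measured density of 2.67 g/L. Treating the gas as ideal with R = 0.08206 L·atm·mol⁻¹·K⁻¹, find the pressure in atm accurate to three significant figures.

P ≈ 2.97 atm

ρ = PM/(RT) ⇒ P = ρRT/M = (2.67 × 0.08206 × 380.0) / 28.02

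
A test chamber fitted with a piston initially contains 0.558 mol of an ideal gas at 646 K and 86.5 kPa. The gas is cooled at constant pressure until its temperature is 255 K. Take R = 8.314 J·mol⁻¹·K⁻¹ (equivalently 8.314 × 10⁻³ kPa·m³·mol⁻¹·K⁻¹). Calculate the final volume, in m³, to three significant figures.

V₂ ≈ 0.0137 m³

From PV = nRT: V₁ = nRT₁/P₁ = 0.03465 m³.
P constant ⇒ V ∝ T: P₂ = P₁; V₂ = V₁·(T₂/T₁) = 0.01368 m³.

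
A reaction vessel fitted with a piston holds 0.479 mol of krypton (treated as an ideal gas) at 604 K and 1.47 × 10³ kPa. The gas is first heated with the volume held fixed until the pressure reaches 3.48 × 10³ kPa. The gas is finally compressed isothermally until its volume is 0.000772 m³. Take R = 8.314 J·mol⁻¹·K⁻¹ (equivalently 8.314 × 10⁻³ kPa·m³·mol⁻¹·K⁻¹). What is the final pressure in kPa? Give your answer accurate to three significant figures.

P₃ ≈ 7.38e+03 kPa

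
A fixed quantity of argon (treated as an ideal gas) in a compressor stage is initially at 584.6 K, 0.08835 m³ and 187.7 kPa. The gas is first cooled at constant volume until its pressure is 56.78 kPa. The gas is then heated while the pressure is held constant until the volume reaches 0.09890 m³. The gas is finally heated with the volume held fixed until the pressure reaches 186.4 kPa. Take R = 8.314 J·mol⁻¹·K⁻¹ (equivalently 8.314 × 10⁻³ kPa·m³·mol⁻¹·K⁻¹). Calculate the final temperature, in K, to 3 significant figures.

T₄ ≈ 650 K

Isochoric, so P/T is constant: V₂ = V₁; T₂ = T₁·(P₂/P₁) = 176.8 K.
Isobaric, so V/T is constant: P₃ = P₂; T₃ = T₂·(V₃/V₂) = 198.0 K.
V constant ⇒ P ∝ T: V₄ = V₃; T₄ = T₃·(P₄/P₃) = 649.9 K.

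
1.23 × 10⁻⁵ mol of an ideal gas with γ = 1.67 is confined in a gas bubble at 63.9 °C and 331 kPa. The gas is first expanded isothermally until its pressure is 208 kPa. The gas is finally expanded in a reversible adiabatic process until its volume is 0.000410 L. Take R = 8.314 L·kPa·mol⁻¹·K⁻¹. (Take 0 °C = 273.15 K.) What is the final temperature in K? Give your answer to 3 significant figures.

T₃ ≈ 184 K

Convert: T₁ = 337.0 K.
From PV = nRT: V₁ = nRT₁/P₁ = 0.0001041 L.
Isothermal, so P V is constant: T₂ = T₁; V₂ = V₁·(P₁/P₂) = 0.0001657 L.
Adiabatic (γ = 1.67), T V^(γ−1) and P V^γ constant: T₃ = T₂·(V₂/V₃)^(γ−1) = 183.7 K; P₃ = P₂·(V₂/V₃)^γ = 45.82 kPa.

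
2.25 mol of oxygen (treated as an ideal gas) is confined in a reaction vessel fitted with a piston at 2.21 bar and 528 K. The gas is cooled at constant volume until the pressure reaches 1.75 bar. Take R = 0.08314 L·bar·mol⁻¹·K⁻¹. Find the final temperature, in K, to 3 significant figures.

From PV = nRT: V₁ = nRT₁/P₁ = 44.69 L.
V constant ⇒ P ∝ T: V₂ = V₁; T₂ = T₁·(P₂/P₁) = 418.1 K.

T₂ ≈ 418 K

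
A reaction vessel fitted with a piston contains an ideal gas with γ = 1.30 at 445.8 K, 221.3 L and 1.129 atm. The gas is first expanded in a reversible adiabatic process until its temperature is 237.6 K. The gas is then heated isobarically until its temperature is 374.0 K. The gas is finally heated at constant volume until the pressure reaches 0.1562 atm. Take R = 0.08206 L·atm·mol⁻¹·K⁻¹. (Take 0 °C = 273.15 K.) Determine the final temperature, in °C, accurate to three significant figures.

Reversible adiabatic, γ = 1.30: P₂ = P₁·(T₂/T₁)^(γ/(γ−1)) = 0.07386 atm; V₂ = V₁·(T₁/T₂)^(1/(γ−1)) = 1803 L.
P constant ⇒ V ∝ T: P₃ = P₂; V₃ = V₂·(T₃/T₂) = 2838 L.
Isochoric, so P/T is constant: V₄ = V₃; T₄ = T₃·(P₄/P₃) = 790.9 K.

T₄ ≈ 518 °C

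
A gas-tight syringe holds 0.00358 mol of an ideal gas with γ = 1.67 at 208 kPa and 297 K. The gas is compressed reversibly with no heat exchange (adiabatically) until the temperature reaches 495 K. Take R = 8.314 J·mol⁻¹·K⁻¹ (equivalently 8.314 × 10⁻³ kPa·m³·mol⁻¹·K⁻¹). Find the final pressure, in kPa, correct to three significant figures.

From PV = nRT: V₁ = nRT₁/P₁ = 4.250e-05 m³.
Adiabatic (γ = 1.67), T V^(γ−1) and P V^γ constant: P₂ = P₁·(T₂/T₁)^(γ/(γ−1)) = 743.1 kPa; V₂ = V₁·(T₁/T₂)^(1/(γ−1)) = 1.983e-05 m³.

P₂ ≈ 743 kPa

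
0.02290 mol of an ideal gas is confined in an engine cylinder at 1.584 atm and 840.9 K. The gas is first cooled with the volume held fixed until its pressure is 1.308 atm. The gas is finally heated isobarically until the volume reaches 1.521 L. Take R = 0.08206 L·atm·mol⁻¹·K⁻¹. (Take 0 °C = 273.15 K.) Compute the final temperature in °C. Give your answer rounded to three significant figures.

T₃ ≈ 786 °C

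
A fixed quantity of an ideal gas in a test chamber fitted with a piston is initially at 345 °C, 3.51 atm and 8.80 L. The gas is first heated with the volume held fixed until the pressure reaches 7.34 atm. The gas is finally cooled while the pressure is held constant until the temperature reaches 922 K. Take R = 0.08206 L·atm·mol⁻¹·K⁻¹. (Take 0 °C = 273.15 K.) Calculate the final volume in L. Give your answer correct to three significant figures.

V₃ ≈ 6.28 L

Convert: T₁ = 618.1 K.
V constant ⇒ P ∝ T: V₂ = V₁; T₂ = T₁·(P₂/P₁) = 1293 K.
Isobaric, so V/T is constant: P₃ = P₂; V₃ = V₂·(T₃/T₂) = 6.277 L.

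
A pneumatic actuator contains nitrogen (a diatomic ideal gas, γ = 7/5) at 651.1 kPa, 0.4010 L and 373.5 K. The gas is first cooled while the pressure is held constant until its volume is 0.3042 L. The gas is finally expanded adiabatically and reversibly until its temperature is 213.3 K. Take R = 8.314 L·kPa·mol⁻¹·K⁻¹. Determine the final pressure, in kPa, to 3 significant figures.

P constant ⇒ V ∝ T: P₂ = P₁; T₂ = T₁·(V₂/V₁) = 283.3 K.
Reversible adiabatic, γ = 7/5: P₃ = P₂·(T₃/T₂)^(γ/(γ−1)) = 241.0 kPa; V₃ = V₂·(T₂/T₃)^(1/(γ−1)) = 0.6187 L.

P₃ ≈ 241 kPa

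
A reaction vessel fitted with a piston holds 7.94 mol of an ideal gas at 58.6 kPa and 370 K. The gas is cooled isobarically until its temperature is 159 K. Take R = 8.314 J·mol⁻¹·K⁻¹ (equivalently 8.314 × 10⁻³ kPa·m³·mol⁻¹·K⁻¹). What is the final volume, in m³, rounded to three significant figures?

From PV = nRT: V₁ = nRT₁/P₁ = 0.4168 m³.
Isobaric, so V/T is constant: P₂ = P₁; V₂ = V₁·(T₂/T₁) = 0.1791 m³.

V₂ ≈ 0.179 m³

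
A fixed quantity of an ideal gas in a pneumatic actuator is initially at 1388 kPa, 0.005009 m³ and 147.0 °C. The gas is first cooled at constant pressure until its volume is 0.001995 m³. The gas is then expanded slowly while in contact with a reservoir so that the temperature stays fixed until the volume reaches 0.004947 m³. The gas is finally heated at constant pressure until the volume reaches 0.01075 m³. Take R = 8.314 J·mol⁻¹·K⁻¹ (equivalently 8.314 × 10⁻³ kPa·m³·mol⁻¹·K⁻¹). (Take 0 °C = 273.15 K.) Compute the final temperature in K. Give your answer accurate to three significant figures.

T₄ ≈ 364 K

Convert: T₁ = 420.1 K.
Isobaric, so V/T is constant: P₂ = P₁; T₂ = T₁·(V₂/V₁) = 167.3 K.
T constant ⇒ Boyle's law P V = const: T₃ = T₂; P₃ = P₂·(V₂/V₃) = 559.7 kPa.
P constant ⇒ V ∝ T: P₄ = P₃; T₄ = T₃·(V₄/V₃) = 363.6 K.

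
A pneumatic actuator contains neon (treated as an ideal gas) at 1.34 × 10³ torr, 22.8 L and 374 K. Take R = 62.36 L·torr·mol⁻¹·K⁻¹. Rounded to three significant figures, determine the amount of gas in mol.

PV = nRT ⇒ n = PV/(RT) = (1.34e+03 × 22.8) / (62.36 × 374)

n ≈ 1.31 mol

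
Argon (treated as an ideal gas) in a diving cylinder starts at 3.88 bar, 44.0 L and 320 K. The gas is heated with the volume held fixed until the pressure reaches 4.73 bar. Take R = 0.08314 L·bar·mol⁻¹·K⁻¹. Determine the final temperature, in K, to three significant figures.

V constant ⇒ P ∝ T: V₂ = V₁; T₂ = T₁·(P₂/P₁) = 390.1 K.

T₂ ≈ 390 K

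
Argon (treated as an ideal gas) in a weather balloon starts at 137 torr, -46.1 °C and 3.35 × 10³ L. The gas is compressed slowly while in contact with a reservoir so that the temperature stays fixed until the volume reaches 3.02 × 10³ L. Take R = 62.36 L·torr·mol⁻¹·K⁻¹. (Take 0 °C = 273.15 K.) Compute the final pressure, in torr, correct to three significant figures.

Convert: T₁ = 227.0 K.
Isothermal, so P V is constant: T₂ = T₁; P₂ = P₁·(V₁/V₂) = 152.0 torr.

P₂ ≈ 152 torr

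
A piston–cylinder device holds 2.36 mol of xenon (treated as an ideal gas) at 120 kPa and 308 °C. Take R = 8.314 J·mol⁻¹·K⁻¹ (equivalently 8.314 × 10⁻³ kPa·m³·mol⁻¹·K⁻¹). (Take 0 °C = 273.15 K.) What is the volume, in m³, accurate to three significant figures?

V ≈ 0.0950 m³

Convert: T = 581.15 K.
PV = nRT ⇒ V = nRT/P = (2.36 × 8.314 × 10⁻³ × 581.15) / 120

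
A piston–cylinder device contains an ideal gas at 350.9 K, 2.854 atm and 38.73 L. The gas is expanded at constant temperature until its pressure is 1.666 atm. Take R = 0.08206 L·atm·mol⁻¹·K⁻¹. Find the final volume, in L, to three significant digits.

V₂ ≈ 66.3 L

Isothermal, so P V is constant: T₂ = T₁; V₂ = V₁·(P₁/P₂) = 66.35 L.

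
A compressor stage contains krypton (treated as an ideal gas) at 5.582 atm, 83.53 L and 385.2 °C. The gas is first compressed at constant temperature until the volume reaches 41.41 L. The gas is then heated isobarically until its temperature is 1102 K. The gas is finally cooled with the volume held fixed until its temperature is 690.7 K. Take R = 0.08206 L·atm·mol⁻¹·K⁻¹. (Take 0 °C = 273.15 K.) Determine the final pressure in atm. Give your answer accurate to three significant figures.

P₄ ≈ 7.06 atm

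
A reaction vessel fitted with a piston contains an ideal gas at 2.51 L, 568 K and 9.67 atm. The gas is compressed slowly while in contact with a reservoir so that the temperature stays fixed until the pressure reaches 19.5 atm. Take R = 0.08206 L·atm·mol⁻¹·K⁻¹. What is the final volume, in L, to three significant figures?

V₂ ≈ 1.24 L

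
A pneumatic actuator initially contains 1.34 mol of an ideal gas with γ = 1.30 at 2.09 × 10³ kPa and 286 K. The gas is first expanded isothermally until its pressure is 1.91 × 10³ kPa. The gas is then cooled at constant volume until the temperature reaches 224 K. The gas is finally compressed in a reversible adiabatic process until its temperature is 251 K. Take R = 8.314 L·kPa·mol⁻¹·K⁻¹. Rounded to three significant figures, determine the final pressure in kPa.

P₄ ≈ 2.45e+03 kPa

From PV = nRT: V₁ = nRT₁/P₁ = 1.525 L.
T constant ⇒ Boyle's law P V = const: T₂ = T₁; V₂ = V₁·(P₁/P₂) = 1.668 L.
V constant ⇒ P ∝ T: V₃ = V₂; P₃ = P₂·(T₃/T₂) = 1496 kPa.
Adiabatic (γ = 1.30), T V^(γ−1) and P V^γ constant: P₄ = P₃·(T₄/T₃)^(γ/(γ−1)) = 2450 kPa; V₄ = V₃·(T₃/T₄)^(1/(γ−1)) = 1.142 L.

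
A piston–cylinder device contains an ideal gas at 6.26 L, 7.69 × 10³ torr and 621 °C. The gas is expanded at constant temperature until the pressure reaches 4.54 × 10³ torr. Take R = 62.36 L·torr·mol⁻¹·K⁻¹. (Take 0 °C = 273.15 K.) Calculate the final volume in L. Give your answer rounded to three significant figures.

V₂ ≈ 10.6 L

Convert: T₁ = 894.1 K.
Isothermal, so P V is constant: T₂ = T₁; V₂ = V₁·(P₁/P₂) = 10.60 L.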